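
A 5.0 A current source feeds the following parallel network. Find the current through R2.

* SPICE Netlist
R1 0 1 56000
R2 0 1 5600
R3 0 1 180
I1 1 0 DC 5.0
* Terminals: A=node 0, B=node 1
All resistors sit directly between nodes 0 and 1, so they are in parallel and share one voltage V; the full source current 5 A splits among them.
1/R_par = 1/56000 + 1/5600 + 1/180 = 0.005752 S  =>  R_par = 173.9 Ω
V = I × R_par = 5 × 173.9 = 869.3 V
I_R2 = V/R2 = 869.3/5600 = 0.1552 A

Final answer: 0.1552 A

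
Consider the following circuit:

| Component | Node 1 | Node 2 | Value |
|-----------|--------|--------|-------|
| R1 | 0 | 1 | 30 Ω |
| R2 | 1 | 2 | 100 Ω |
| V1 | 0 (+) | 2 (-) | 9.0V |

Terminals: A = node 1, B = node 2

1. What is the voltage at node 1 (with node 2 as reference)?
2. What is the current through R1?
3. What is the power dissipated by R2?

Nodal analysis, taking node 2 as the 0 V reference.
Source V1 fixes V_0 = 9 V.
KCL at each unknown node (sum of currents leaving = 0; resistances in Ω):
  Node 1: (V_1 - 9)/30 + (V_1 - 0)/100 = 0
Collecting terms: 0.04333 × V_1 = 0.3  =>  V_1 = 6.923 V
Part 1:
  Read off the nodal solution: V_1 = 6.923 V
Part 2:
  I_R1 = (V_0 - V_1)/R1 = (9 - 6.923)/30 = 0.06923 A
  Magnitude: I_R1 = 0.06923 A
Part 3:
  I_R2 = (V_1 - V_2)/R2 = (6.923 - 0)/100 = 0.06923 A
  P_R2 = I_R2² × R2 = (0.06923)² × 100 = 0.4793 W

Final answers:
1. V_1 = 6.923 V
2. I_R1 = 0.06923 A
3. P_R2 = 0.4793 W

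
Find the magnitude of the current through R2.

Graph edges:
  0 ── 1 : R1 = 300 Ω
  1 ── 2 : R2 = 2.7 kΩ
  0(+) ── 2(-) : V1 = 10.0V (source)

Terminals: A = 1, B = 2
Nodal analysis, taking node 2 as the 0 V reference.
Source V1 fixes V_0 = 10 V.
KCL at each unknown node (sum of currents leaving = 0; resistances in Ω):
  Node 1: (V_1 - 10)/300 + (V_1 - 0)/2700 = 0
Collecting terms: 0.003704 × V_1 = 0.03333  =>  V_1 = 9 V
I_R2 = (V_1 - V_2)/R2 = (9 - 0)/2700 = 0.003333 A
|I_R2| = 0.003333 A

Final answer: |I_R2| = 0.003333 A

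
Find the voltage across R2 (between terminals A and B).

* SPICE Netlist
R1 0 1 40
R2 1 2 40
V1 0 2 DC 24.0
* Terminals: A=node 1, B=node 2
R1 and R2 are in series across V1 (node 0 → node 1 → node 2), and the output A–B is taken across R2, so this is a voltage divider.
Series current: I = V1/(R1 + R2) = 24/(40 + 40) = 24/80 = 0.3 A
V_R2 = I × R2 = V1 × R2/(R1 + R2) = 24 × 40/80 = 12 V

Final answer: 12 V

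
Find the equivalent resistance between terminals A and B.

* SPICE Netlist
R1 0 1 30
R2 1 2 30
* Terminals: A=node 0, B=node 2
Reduce the network between node 0 (A) and node 2 (B) by series/parallel combination:
  Rs1 = R1 + R2 (series, joined only at node 1) = 30 + 30 = 60 Ω
R_eq = 60 Ω

Final answer: 60 Ω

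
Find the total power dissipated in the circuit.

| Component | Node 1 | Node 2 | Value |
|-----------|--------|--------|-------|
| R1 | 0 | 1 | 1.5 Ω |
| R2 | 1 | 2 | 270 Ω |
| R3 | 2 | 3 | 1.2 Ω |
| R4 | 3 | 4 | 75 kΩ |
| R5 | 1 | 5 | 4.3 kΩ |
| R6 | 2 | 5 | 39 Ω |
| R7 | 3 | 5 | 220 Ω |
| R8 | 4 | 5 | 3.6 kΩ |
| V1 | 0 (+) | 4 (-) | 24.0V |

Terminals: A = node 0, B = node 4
Nodal analysis, taking node 4 as the 0 V reference.
Source V1 fixes V_0 = 24 V.
KCL at each unknown node (sum of currents leaving = 0; resistances in Ω):
  Node 1: (V_1 - 24)/1.5 + (V_1 - V_2)/270 + (V_1 - V_5)/4300 = 0
  Node 2: (V_2 - V_1)/270 + (V_2 - V_3)/1.2 + (V_2 - V_5)/39 = 0
  Node 3: (V_3 - V_2)/1.2 + (V_3 - 0)/75000 + (V_3 - V_5)/220 = 0
  Node 5: (V_5 - V_1)/4300 + (V_5 - V_2)/39 + (V_5 - V_3)/220 + (V_5 - 0)/3600 = 0
Collecting terms (coefficients in siemens):
  0.6706·V_1 - 0.003704·V_2 - 0.0002326·V_5 = 16
  0.8627·V_2 - 0.003704·V_1 - 0.8333·V_3 - 0.02564·V_5 = 0
  0.8379·V_3 - 0.8333·V_2 - 0.004545·V_5 = 0
  0.0307·V_5 - 0.0002326·V_1 - 0.02564·V_2 - 0.004545·V_3 = 0
Solving these 4 simultaneous equations (Gaussian elimination) gives:
  V_1 = 23.99 V, V_2 = 22.36 V, V_3 = 22.36 V, V_5 = 22.17 V
Power in each resistor, P = (ΔV)²/R:
  P_R1 = (24 - 23.99)²/1.5 = 0.00006253 W
  P_R2 = (23.99 - 22.36)²/270 = 0.009829 W
  P_R3 = (22.36 - 22.36)²/1.2 = 0.000001605 W
  P_R4 = (22.36 - 0)²/75000 = 0.006666 W
  P_R5 = (23.99 - 22.17)²/4300 = 0.0007697 W
  P_R6 = (22.36 - 22.17)²/39 = 0.0009277 W
  P_R7 = (22.36 - 22.17)²/220 = 0.0001621 W
  P_R8 = (0 - 22.17)²/3600 = 0.1365 W
P_total = P_R1 + P_R2 + P_R3 + P_R4 + P_R5 + P_R6 + P_R7 + P_R8 = 0.155 W

Final answer: 0.155 W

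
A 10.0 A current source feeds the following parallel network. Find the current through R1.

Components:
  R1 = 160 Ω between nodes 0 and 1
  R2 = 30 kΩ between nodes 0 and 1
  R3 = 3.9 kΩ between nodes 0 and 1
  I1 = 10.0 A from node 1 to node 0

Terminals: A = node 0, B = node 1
All resistors sit directly between nodes 0 and 1, so they are in parallel and share one voltage V; the full source current 10 A splits among them.
1/R_par = 1/160 + 1/30000 + 1/3900 = 0.00654 S  =>  R_par = 152.9 Ω
V = I × R_par = 10 × 152.9 = 1529 V
I_R1 = V/R1 = 1529/160 = 9.557 A

Final answer: 9.557 A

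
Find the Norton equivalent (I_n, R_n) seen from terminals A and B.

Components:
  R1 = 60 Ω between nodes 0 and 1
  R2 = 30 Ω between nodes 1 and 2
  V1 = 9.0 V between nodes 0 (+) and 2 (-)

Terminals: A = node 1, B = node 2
Find the Thévenin equivalent first; then I_n = V_th/R_th and R_n = R_th.
Step 1 — V_th is the open-circuit voltage V_A - V_B (nothing connected across the terminals).
Nodal analysis, taking node 2 as the 0 V reference.
Source V1 fixes V_0 = 9 V.
KCL at each unknown node (sum of currents leaving = 0; resistances in Ω):
  Node 1: (V_1 - 9)/60 + (V_1 - 0)/30 = 0
Collecting terms: 0.05 × V_1 = 0.15  =>  V_1 = 3 V
V_th = V_1 - V_2 = 3 - 0 = 3 V
Step 2 — R_th: zero the source — replace V1 by a short circuit (node 2 merges into node 0) — and find the resistance seen between A (node 1) and B (node 0).
Reduce the network between node 1 (A) and node 0 (B) by series/parallel combination:
  Rp1 = R1 ‖ R2 (parallel, both between nodes 0 and 1) = 1/(1/60 + 1/30) = 20 Ω
R_th = 20 Ω
I_n = V_th/R_th = 3/20 = 0.15 A, and R_n = R_th = 20 Ω

Final answer: I_n = 0.15 A, R_n = 20 Ω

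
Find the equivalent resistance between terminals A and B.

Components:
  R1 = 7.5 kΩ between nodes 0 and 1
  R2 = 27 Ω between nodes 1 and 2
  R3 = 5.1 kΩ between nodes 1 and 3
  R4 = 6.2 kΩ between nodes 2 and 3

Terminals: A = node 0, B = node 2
Reduce the network between node 0 (A) and node 2 (B) by series/parallel combination:
  Rs1 = R3 + R4 (series, joined only at node 3) = 5100 + 6200 = 11300 Ω
  Rp1 = R2 ‖ Rs1 (parallel, both between nodes 1 and 2) = 1/(1/27 + 1/11300) = 26.94 Ω
  Rs2 = R1 + Rp1 (series, joined only at node 1) = 7500 + 26.94 = 7527 Ω
R_eq = 7.527 kΩ

Final answer: 7.527 kΩ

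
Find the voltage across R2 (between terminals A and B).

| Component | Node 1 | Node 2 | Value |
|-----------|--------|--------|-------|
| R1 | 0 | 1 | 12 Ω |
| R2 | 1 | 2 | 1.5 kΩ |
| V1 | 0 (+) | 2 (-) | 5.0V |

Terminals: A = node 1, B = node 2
R1 and R2 are in series across V1 (node 0 → node 1 → node 2), and the output A–B is taken across R2, so this is a voltage divider.
Series current: I = V1/(R1 + R2) = 5/(12 + 1500) = 5/1512 = 0.003307 A
V_R2 = I × R2 = V1 × R2/(R1 + R2) = 5 × 1500/1512 = 4.96 V

Final answer: 4.96 V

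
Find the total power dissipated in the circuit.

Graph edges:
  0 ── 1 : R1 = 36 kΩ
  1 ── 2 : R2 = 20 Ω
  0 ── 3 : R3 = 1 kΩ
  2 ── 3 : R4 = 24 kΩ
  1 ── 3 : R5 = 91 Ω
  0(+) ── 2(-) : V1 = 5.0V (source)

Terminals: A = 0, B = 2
Nodal analysis, taking node 2 as the 0 V reference.
Source V1 fixes V_0 = 5 V.
KCL at each unknown node (sum of currents leaving = 0; resistances in Ω):
  Node 1: (V_1 - 5)/36000 + (V_1 - 0)/20 + (V_1 - V_3)/91 = 0
  Node 3: (V_3 - 5)/1000 + (V_3 - 0)/24000 + (V_3 - V_1)/91 = 0
Collecting terms (coefficients in siemens):
  0.06102·V_1 - 0.01099·V_3 = 0.0001389
  0.01203·V_3 - 0.01099·V_1 = 0.005
Determinant D = (0.06102)(0.01203) - (-0.01099)(-0.01099) = 0.0006133
V_1 = [(0.0001389)(0.01203) - (-0.01099)(0.005)]/D = 0.09231 V
V_3 = [(0.06102)(0.005) - (0.0001389)(-0.01099)]/D = 0.4999 V
Power in each resistor, P = (ΔV)²/R:
  P_R1 = (5 - 0.09231)²/36000 = 0.000669 W
  P_R2 = (0.09231 - 0)²/20 = 0.0004261 W
  P_R3 = (5 - 0.4999)²/1000 = 0.02025 W
  P_R4 = (0 - 0.4999)²/24000 = 0.00001041 W
  P_R5 = (0.09231 - 0.4999)²/91 = 0.001826 W
P_total = P_R1 + P_R2 + P_R3 + P_R4 + P_R5 = 0.02318 W

Final answer: 0.02318 W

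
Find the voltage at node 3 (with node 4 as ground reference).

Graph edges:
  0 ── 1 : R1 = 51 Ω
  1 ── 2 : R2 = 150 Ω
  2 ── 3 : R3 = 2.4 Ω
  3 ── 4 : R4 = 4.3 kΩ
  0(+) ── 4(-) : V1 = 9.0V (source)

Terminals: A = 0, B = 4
Nodal analysis, taking node 4 as the 0 V reference.
Source V1 fixes V_0 = 9 V.
KCL at each unknown node (sum of currents leaving = 0; resistances in Ω):
  Node 1: (V_1 - 9)/51 + (V_1 - V_2)/150 = 0
  Node 2: (V_2 - V_1)/150 + (V_2 - V_3)/2.4 = 0
  Node 3: (V_3 - V_2)/2.4 + (V_3 - 0)/4300 = 0
Collecting terms (coefficients in siemens):
  0.02627·V_1 - 0.006667·V_2 = 0.1765
  0.4233·V_2 - 0.006667·V_1 - 0.4167·V_3 = 0
  0.4169·V_3 - 0.4167·V_2 = 0
Solving these 3 simultaneous equations (Gaussian elimination) gives:
  V_1 = 8.898 V, V_2 = 8.598 V, V_3 = 8.594 V
The requested potential is V_3 = 8.594 V.

Final answer: V_3 = 8.594 V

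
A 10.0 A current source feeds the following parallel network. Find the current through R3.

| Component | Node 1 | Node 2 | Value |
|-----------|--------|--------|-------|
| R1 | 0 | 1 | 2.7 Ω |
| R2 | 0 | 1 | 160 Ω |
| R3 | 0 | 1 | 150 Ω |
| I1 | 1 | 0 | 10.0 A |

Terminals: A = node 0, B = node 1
All resistors sit directly between nodes 0 and 1, so they are in parallel and share one voltage V; the full source current 10 A splits among them.
1/R_par = 1/2.7 + 1/160 + 1/150 = 0.3833 S  =>  R_par = 2.609 Ω
V = I × R_par = 10 × 2.609 = 26.09 V
I_R3 = V/R3 = 26.09/150 = 0.1739 A

Final answer: 0.1739 A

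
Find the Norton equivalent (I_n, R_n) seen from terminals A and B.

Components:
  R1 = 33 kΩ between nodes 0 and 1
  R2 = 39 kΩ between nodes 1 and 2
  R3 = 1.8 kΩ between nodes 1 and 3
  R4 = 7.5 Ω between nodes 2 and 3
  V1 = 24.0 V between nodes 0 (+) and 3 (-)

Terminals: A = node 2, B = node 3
Find the Thévenin equivalent first; then I_n = V_th/R_th and R_n = R_th.
Step 1 — V_th is the open-circuit voltage V_A - V_B (nothing connected across the terminals).
Nodal analysis, taking node 3 as the 0 V reference.
Source V1 fixes V_0 = 24 V.
KCL at each unknown node (sum of currents leaving = 0; resistances in Ω):
  Node 1: (V_1 - 24)/33000 + (V_1 - V_2)/39000 + (V_1 - 0)/1800 = 0
  Node 2: (V_2 - V_1)/39000 + (V_2 - 0)/7.5 = 0
Collecting terms (coefficients in siemens):
  0.0006115·V_1 - 0.00002564·V_2 = 0.0007273
  0.1334·V_2 - 0.00002564·V_1 = 0
Determinant D = (0.0006115)(0.1334) - (-0.00002564)(-0.00002564) = 0.00008155
V_1 = [(0.0007273)(0.1334) - (-0.00002564)(0)]/D = 1.189 V
V_2 = [(0.0006115)(0) - (0.0007273)(-0.00002564)]/D = 0.0002287 V
V_th = V_2 - V_3 = 0.0002287 - 0 = 0.0002287 V
Step 2 — R_th: zero the source — replace V1 by a short circuit (node 3 merges into node 0) — and find the resistance seen between A (node 2) and B (node 0).
Reduce the network between node 2 (A) and node 0 (B) by series/parallel combination:
  Rp1 = R1 ‖ R3 (parallel, both between nodes 0 and 1) = 1/(1/33000 + 1/1800) = 1707 Ω
  Rs1 = R2 + Rp1 (series, joined only at node 1) = 39000 + 1707 = 40710 Ω
  Rp2 = R4 ‖ Rs1 (parallel, both between nodes 0 and 2) = 1/(1/7.5 + 1/40710) = 7.499 Ω
R_th = 7.499 Ω
I_n = V_th/R_th = 0.0002287/7.499 = 0.0000305 A, and R_n = R_th = 7.499 Ω

Final answer: I_n = 3.05e-05 A, R_n = 7.499 Ω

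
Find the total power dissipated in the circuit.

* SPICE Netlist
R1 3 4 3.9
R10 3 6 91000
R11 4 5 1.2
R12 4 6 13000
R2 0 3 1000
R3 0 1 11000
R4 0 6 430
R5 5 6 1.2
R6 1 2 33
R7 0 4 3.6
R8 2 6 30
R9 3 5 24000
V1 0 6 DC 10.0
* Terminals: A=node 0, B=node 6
Nodal analysis, taking node 6 as the 0 V reference.
Source V1 fixes V_0 = 10 V.
KCL at each unknown node (sum of currents leaving = 0; resistances in Ω):
  Node 1: (V_1 - 10)/11000 + (V_1 - V_2)/33 = 0
  Node 2: (V_2 - V_1)/33 + (V_2 - 0)/30 = 0
  Node 3: (V_3 - V_4)/3.9 + (V_3 - 10)/1000 + (V_3 - V_5)/24000 + (V_3 - 0)/91000 = 0
  Node 4: (V_4 - V_3)/3.9 + (V_4 - 10)/3.6 + (V_4 - V_5)/1.2 + (V_4 - 0)/13000 = 0
  Node 5: (V_5 - 0)/1.2 + (V_5 - V_3)/24000 + (V_5 - V_4)/1.2 = 0
Collecting terms (coefficients in siemens):
  0.03039·V_1 - 0.0303·V_2 = 0.0009091
  0.06364·V_2 - 0.0303·V_1 = 0
  0.2575·V_3 - 0.2564·V_4 - 0.00004167·V_5 = 0.01
  1.368·V_4 - 0.2564·V_3 - 0.8333·V_5 = 2.778
  1.667·V_5 - 0.00004167·V_3 - 0.8333·V_4 = 0
Solving these 5 simultaneous equations (Gaussian elimination) gives:
  V_1 = 0.05695 V, V_2 = 0.02712 V, V_3 = 4.031 V, V_4 = 4.008 V
  V_5 = 2.004 V
Power in each resistor, P = (ΔV)²/R:
  P_R1 = (4.031 - 4.008)²/3.9 = 0.000133 W
  P_R2 = (10 - 4.031)²/1000 = 0.03563 W
  P_R3 = (10 - 0.05695)²/11000 = 0.008988 W
  P_R4 = (10 - 0)²/430 = 0.2326 W
  P_R5 = (2.004 - 0)²/1.2 = 3.347 W
  P_R6 = (0.05695 - 0.02712)²/33 = 0.00002696 W
  P_R7 = (10 - 4.008)²/3.6 = 9.973 W
  P_R8 = (0.02712 - 0)²/30 = 0.00002451 W
  P_R9 = (4.031 - 2.004)²/24000 = 0.0001712 W
  P_R10 = (4.031 - 0)²/91000 = 0.0001785 W
  P_R11 = (4.008 - 2.004)²/1.2 = 3.347 W
  P_R12 = (4.008 - 0)²/13000 = 0.001236 W
P_total = P_R1 + P_R2 + P_R3 + P_R4 + P_R5 + P_R6 + P_R7 + P_R8 + P_R9 + P_R10 + P_R11 + P_R12 = 16.95 W

Final answer: 16.95 W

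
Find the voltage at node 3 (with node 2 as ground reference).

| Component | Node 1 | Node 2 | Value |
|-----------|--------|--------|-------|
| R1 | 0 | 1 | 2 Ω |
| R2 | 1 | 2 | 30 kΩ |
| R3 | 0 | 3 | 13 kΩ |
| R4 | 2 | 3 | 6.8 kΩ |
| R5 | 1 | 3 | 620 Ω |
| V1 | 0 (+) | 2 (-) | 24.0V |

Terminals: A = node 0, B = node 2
Nodal analysis, taking node 2 as the 0 V reference.
Source V1 fixes V_0 = 24 V.
KCL at each unknown node (sum of currents leaving = 0; resistances in Ω):
  Node 1: (V_1 - 24)/2 + (V_1 - 0)/30000 + (V_1 - V_3)/620 = 0
  Node 3: (V_3 - 24)/13000 + (V_3 - 0)/6800 + (V_3 - V_1)/620 = 0
Collecting terms (coefficients in siemens):
  0.5016·V_1 - 0.001613·V_3 = 12
  0.001837·V_3 - 0.001613·V_1 = 0.001846
Determinant D = (0.5016)(0.001837) - (-0.001613)(-0.001613) = 0.0009189
V_1 = [(12)(0.001837) - (-0.001613)(0.001846)]/D = 23.99 V
V_3 = [(0.5016)(0.001846) - (12)(-0.001613)]/D = 22.07 V
The requested potential is V_3 = 22.07 V.

Final answer: V_3 = 22.07 V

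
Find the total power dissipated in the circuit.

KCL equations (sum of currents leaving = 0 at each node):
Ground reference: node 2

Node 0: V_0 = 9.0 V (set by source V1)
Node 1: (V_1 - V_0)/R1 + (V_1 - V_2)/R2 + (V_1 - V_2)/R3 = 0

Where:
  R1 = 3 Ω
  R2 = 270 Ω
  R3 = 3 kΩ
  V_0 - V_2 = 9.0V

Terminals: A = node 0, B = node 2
Nodal analysis, taking node 2 as the 0 V reference.
Source V1 fixes V_0 = 9 V.
KCL at each unknown node (sum of currents leaving = 0; resistances in Ω):
  Node 1: (V_1 - 9)/3 + (V_1 - 0)/270 + (V_1 - 0)/3000 = 0
Collecting terms: 0.3374 × V_1 = 3  =>  V_1 = 8.892 V
Power in each resistor, P = (ΔV)²/R:
  P_R1 = (9 - 8.892)²/3 = 0.003866 W
  P_R2 = (8.892 - 0)²/270 = 0.2929 W
  P_R3 = (8.892 - 0)²/3000 = 0.02636 W
P_total = P_R1 + P_R2 + P_R3 = 0.3231 W

Final answer: 0.3231 W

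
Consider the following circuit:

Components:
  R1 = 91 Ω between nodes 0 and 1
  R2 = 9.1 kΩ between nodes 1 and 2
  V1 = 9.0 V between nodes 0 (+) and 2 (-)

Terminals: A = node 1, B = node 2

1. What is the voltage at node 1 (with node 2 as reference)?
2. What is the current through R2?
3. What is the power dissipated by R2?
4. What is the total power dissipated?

Nodal analysis, taking node 2 as the 0 V reference.
Source V1 fixes V_0 = 9 V.
KCL at each unknown node (sum of currents leaving = 0; resistances in Ω):
  Node 1: (V_1 - 9)/91 + (V_1 - 0)/9100 = 0
Collecting terms: 0.0111 × V_1 = 0.0989  =>  V_1 = 8.911 V
Part 1:
  Read off the nodal solution: V_1 = 8.911 V
Part 2:
  I_R2 = (V_1 - V_2)/R2 = (8.911 - 0)/9100 = 0.0009792 A
  Magnitude: I_R2 = 0.0009792 A
Part 3:
  I_R2 = (V_1 - V_2)/R2 = (8.911 - 0)/9100 = 0.0009792 A
  P_R2 = I_R2² × R2 = (0.0009792)² × 9100 = 0.008726 W
Part 4:
  Power in each resistor, P = (ΔV)²/R:
    P_R1 = (9 - 8.911)²/91 = 0.00008726 W
    P_R2 = (8.911 - 0)²/9100 = 0.008726 W
  P_total = P_R1 + P_R2 = 0.008813 W

Final answers:
1. V_1 = 8.911 V
2. I_R2 = 0.0009792 A
3. P_R2 = 0.008726 W
4. P_total = 0.008813 W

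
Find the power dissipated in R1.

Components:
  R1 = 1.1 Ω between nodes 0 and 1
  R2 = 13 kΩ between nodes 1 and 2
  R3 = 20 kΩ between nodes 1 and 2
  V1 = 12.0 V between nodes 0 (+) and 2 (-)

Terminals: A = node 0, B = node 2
Nodal analysis, taking node 2 as the 0 V reference.
Source V1 fixes V_0 = 12 V.
KCL at each unknown node (sum of currents leaving = 0; resistances in Ω):
  Node 1: (V_1 - 12)/1.1 + (V_1 - 0)/13000 + (V_1 - 0)/20000 = 0
Collecting terms: 0.9092 × V_1 = 10.91  =>  V_1 = 12 V
I_R1 = (V_0 - V_1)/R1 = (12 - 12)/1.1 = 0.001523 A
P_R1 = I_R1² × R1 = (0.001523)² × 1.1 = 0.000002551 W

Final answer: 2.551e-06 W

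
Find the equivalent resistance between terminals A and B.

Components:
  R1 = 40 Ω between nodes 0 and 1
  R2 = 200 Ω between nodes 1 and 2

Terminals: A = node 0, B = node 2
Reduce the network between node 0 (A) and node 2 (B) by series/parallel combination:
  Rs1 = R1 + R2 (series, joined only at node 1) = 40 + 200 = 240 Ω
R_eq = 240 Ω

Final answer: 240 Ω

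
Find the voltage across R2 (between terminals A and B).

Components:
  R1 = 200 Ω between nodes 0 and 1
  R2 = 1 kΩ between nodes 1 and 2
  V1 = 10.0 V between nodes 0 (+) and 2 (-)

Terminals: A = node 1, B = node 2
R1 and R2 are in series across V1 (node 0 → node 1 → node 2), and the output A–B is taken across R2, so this is a voltage divider.
Series current: I = V1/(R1 + R2) = 10/(200 + 1000) = 10/1200 = 0.008333 A
V_R2 = I × R2 = V1 × R2/(R1 + R2) = 10 × 1000/1200 = 8.333 V

Final answer: 8.333 V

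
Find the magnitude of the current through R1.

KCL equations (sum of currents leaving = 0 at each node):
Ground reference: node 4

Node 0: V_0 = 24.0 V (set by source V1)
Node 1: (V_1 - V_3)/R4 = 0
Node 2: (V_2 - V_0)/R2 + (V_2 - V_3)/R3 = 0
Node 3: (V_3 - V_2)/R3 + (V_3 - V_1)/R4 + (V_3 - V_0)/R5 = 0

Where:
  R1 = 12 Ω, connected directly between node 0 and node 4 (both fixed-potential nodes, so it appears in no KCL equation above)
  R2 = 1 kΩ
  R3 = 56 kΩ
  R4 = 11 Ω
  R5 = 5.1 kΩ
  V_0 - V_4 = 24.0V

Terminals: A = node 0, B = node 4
Nodal analysis, taking node 4 as the 0 V reference.
Source V1 fixes V_0 = 24 V.
KCL at each unknown node (sum of currents leaving = 0; resistances in Ω):
  Node 1: (V_1 - V_3)/11 = 0
  Node 2: (V_2 - 24)/1000 + (V_2 - V_3)/56000 = 0
  Node 3: (V_3 - V_2)/56000 + (V_3 - V_1)/11 + (V_3 - 24)/5100 = 0
Collecting terms (coefficients in siemens):
  0.09091·V_1 - 0.09091·V_3 = 0
  0.001018·V_2 - 0.00001786·V_3 = 0.024
  0.09112·V_3 - 0.09091·V_1 - 0.00001786·V_2 = 0.004706
Solving these 3 simultaneous equations (Gaussian elimination) gives:
  V_1 = 24 V, V_2 = 24 V, V_3 = 24 V
I_R1 = (V_0 - V_4)/R1 = (24 - 0)/12 = 2 A
|I_R1| = 2 A

Final answer: |I_R1| = 2 A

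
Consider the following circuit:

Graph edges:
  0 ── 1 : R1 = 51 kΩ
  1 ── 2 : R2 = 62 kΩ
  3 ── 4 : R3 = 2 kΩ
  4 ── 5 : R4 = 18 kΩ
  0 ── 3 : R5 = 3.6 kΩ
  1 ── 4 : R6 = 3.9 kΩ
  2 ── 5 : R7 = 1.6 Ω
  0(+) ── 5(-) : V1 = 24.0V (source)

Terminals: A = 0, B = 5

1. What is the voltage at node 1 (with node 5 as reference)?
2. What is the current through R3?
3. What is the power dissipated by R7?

Nodal analysis, taking node 5 as the 0 V reference.
Source V1 fixes V_0 = 24 V.
KCL at each unknown node (sum of currents leaving = 0; resistances in Ω):
  Node 1: (V_1 - 24)/51000 + (V_1 - V_2)/62000 + (V_1 - V_4)/3900 = 0
  Node 2: (V_2 - V_1)/62000 + (V_2 - 0)/1.6 = 0
  Node 3: (V_3 - V_4)/2000 + (V_3 - 24)/3600 = 0
  Node 4: (V_4 - V_3)/2000 + (V_4 - 0)/18000 + (V_4 - V_1)/3900 = 0
Collecting terms (coefficients in siemens):
  0.0002921·V_1 - 0.00001613·V_2 - 0.0002564·V_4 = 0.0004706
  0.625·V_2 - 0.00001613·V_1 = 0
  0.0007778·V_3 - 0.0005·V_4 = 0.006667
  0.000812·V_4 - 0.0002564·V_1 - 0.0005·V_3 = 0
Solving these 4 simultaneous equations (Gaussian elimination) gives:
  V_1 = 17.14 V, V_2 = 0.0004424 V, V_3 = 19.95 V, V_4 = 17.7 V
Part 1:
  Read off the nodal solution: V_1 = 17.14 V
Part 2:
  I_R3 = (V_3 - V_4)/R3 = (19.95 - 17.7)/2000 = 0.001125 A
  Magnitude: I_R3 = 0.001125 A
Part 3:
  I_R7 = (V_2 - V_5)/R7 = (0.0004424 - 0)/1.6 = 0.0002765 A
  P_R7 = I_R7² × R7 = (0.0002765)² × 1.6 = 0.0000001223 W

Final answers:
1. V_1 = 17.14 V
2. I_R3 = 0.001125 A
3. P_R7 = 1.223e-07 W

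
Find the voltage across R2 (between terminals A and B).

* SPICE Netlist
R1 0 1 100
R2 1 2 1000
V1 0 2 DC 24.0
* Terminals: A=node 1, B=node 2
R1 and R2 are in series across V1 (node 0 → node 1 → node 2), and the output A–B is taken across R2, so this is a voltage divider.
Series current: I = V1/(R1 + R2) = 24/(100 + 1000) = 24/1100 = 0.02182 A
V_R2 = I × R2 = V1 × R2/(R1 + R2) = 24 × 1000/1100 = 21.82 V

Final answer: 21.82 V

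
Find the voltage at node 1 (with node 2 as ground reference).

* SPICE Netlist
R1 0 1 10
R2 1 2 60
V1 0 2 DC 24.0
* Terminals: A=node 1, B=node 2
Nodal analysis, taking node 2 as the 0 V reference.
Source V1 fixes V_0 = 24 V.
KCL at each unknown node (sum of currents leaving = 0; resistances in Ω):
  Node 1: (V_1 - 24)/10 + (V_1 - 0)/60 = 0
Collecting terms: 0.1167 × V_1 = 2.4  =>  V_1 = 20.57 V
The requested potential is V_1 = 20.57 V.

Final answer: V_1 = 20.57 V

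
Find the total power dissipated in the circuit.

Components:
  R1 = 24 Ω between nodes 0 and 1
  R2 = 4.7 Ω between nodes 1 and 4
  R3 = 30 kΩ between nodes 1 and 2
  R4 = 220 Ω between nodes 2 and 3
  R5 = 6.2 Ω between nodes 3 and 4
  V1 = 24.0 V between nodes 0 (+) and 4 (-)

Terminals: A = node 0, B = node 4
Nodal analysis, taking node 4 as the 0 V reference.
Source V1 fixes V_0 = 24 V.
KCL at each unknown node (sum of currents leaving = 0; resistances in Ω):
  Node 1: (V_1 - 24)/24 + (V_1 - 0)/4.7 + (V_1 - V_2)/30000 = 0
  Node 2: (V_2 - V_1)/30000 + (V_2 - V_3)/220 = 0
  Node 3: (V_3 - V_2)/220 + (V_3 - 0)/6.2 = 0
Collecting terms (coefficients in siemens):
  0.2545·V_1 - 0.00003333·V_2 = 1
  0.004579·V_2 - 0.00003333·V_1 - 0.004545·V_3 = 0
  0.1658·V_3 - 0.004545·V_2 = 0
Solving these 3 simultaneous equations (Gaussian elimination) gives:
  V_1 = 3.93 V, V_2 = 0.02941 V, V_3 = 0.0008061 V
Power in each resistor, P = (ΔV)²/R:
  P_R1 = (24 - 3.93)²/24 = 16.78 W
  P_R2 = (3.93 - 0)²/4.7 = 3.286 W
  P_R3 = (3.93 - 0.02941)²/30000 = 0.0005071 W
  P_R4 = (0.02941 - 0.0008061)²/220 = 0.000003719 W
  P_R5 = (0.0008061 - 0)²/6.2 = 0.0000001048 W
P_total = P_R1 + P_R2 + P_R3 + P_R4 + P_R5 = 20.07 W

Final answer: 20.07 W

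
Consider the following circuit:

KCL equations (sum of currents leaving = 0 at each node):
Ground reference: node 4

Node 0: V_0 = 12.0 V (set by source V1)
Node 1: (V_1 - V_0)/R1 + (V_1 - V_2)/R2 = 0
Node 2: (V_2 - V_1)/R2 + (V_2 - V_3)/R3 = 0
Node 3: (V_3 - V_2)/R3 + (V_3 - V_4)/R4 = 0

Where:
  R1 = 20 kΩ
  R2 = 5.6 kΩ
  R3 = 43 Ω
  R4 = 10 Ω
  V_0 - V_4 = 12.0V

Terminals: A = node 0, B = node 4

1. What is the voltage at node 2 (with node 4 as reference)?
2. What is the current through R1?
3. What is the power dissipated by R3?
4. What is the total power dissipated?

Nodal analysis, taking node 4 as the 0 V reference.
Source V1 fixes V_0 = 12 V.
KCL at each unknown node (sum of currents leaving = 0; resistances in Ω):
  Node 1: (V_1 - 12)/20000 + (V_1 - V_2)/5600 = 0
  Node 2: (V_2 - V_1)/5600 + (V_2 - V_3)/43 = 0
  Node 3: (V_3 - V_2)/43 + (V_3 - 0)/10 = 0
Collecting terms (coefficients in siemens):
  0.0002286·V_1 - 0.0001786·V_2 = 0.0006
  0.02343·V_2 - 0.0001786·V_1 - 0.02326·V_3 = 0
  0.1233·V_3 - 0.02326·V_2 = 0
Solving these 3 simultaneous equations (Gaussian elimination) gives:
  V_1 = 2.644 V, V_2 = 0.02479 V, V_3 = 0.004678 V
Part 1:
  Read off the nodal solution: V_2 = 0.02479 V
Part 2:
  I_R1 = (V_0 - V_1)/R1 = (12 - 2.644)/20000 = 0.0004678 A
  Magnitude: I_R1 = 0.0004678 A
Part 3:
  I_R3 = (V_2 - V_3)/R3 = (0.02479 - 0.004678)/43 = 0.0004678 A
  P_R3 = I_R3² × R3 = (0.0004678)² × 43 = 0.000009409 W
Part 4:
  Power in each resistor, P = (ΔV)²/R:
    P_R1 = (12 - 2.644)²/20000 = 0.004376 W
    P_R2 = (2.644 - 0.02479)²/5600 = 0.001225 W
    P_R3 = (0.02479 - 0.004678)²/43 = 0.000009409 W
    P_R4 = (0.004678 - 0)²/10 = 0.000002188 W
  P_total = P_R1 + P_R2 + P_R3 + P_R4 = 0.005613 W

Final answers:
1. V_2 = 0.02479 V
2. I_R1 = 0.0004678 A
3. P_R3 = 9.409e-06 W
4. P_total = 0.005613 W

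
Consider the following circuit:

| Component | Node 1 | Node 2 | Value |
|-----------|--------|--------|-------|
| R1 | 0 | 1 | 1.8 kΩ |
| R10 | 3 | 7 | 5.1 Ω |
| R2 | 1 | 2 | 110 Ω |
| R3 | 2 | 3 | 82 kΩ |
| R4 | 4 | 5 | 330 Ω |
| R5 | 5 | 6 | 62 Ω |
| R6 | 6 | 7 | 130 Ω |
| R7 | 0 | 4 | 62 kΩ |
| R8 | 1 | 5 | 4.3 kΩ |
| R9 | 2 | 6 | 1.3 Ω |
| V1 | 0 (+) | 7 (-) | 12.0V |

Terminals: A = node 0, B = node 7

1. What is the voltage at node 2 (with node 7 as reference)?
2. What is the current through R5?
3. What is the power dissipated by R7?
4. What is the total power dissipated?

Nodal analysis, taking node 7 as the 0 V reference.
Source V1 fixes V_0 = 12 V.
KCL at each unknown node (sum of currents leaving = 0; resistances in Ω):
  Node 1: (V_1 - 12)/1800 + (V_1 - V_2)/110 + (V_1 - V_5)/4300 = 0
  Node 2: (V_2 - V_1)/110 + (V_2 - V_3)/82000 + (V_2 - V_6)/1.3 = 0
  Node 3: (V_3 - V_2)/82000 + (V_3 - 0)/5.1 = 0
  Node 4: (V_4 - V_5)/330 + (V_4 - 12)/62000 = 0
  Node 5: (V_5 - V_4)/330 + (V_5 - V_6)/62 + (V_5 - V_1)/4300 = 0
  Node 6: (V_6 - V_5)/62 + (V_6 - 0)/130 + (V_6 - V_2)/1.3 = 0
Collecting terms (coefficients in siemens):
  0.009879·V_1 - 0.009091·V_2 - 0.0002326·V_5 = 0.006667
  0.7783·V_2 - 0.009091·V_1 - 0.0000122·V_3 - 0.7692·V_6 = 0
  0.1961·V_3 - 0.0000122·V_2 = 0
  0.003046·V_4 - 0.00303·V_5 = 0.0001935
  0.01939·V_5 - 0.0002326·V_1 - 0.00303·V_4 - 0.01613·V_6 = 0
  0.7931·V_6 - 0.7692·V_2 - 0.01613·V_5 = 0
Solving these 6 simultaneous equations (Gaussian elimination) gives:
  V_1 = 1.424 V, V_2 = 0.7934 V, V_3 = 0.00004934 V, V_4 = 0.8652 V
  V_5 = 0.806 V, V_6 = 0.7859 V
Part 1:
  Read off the nodal solution: V_2 = 0.7934 V
Part 2:
  I_R5 = (V_5 - V_6)/R5 = (0.806 - 0.7859)/62 = 0.0003233 A
  Magnitude: I_R5 = 0.0003233 A
Part 3:
  I_R7 = (V_0 - V_4)/R7 = (12 - 0.8652)/62000 = 0.0001796 A
  P_R7 = I_R7² × R7 = (0.0001796)² × 62000 = 0.002 W
Part 4:
  Power in each resistor, P = (ΔV)²/R:
    P_R1 = (12 - 1.424)²/1800 = 0.06214 W
    P_R2 = (1.424 - 0.7934)²/110 = 0.003614 W
    P_R3 = (0.7934 - 0.00004934)²/82000 = 0.000007675 W
    P_R4 = (0.8652 - 0.806)²/330 = 0.00001064 W
    P_R5 = (0.806 - 0.7859)²/62 = 0.00000648 W
    P_R6 = (0.7859 - 0)²/130 = 0.004751 W
    P_R7 = (12 - 0.8652)²/62000 = 0.002 W
    P_R8 = (1.424 - 0.806)²/4300 = 0.00008879 W
    P_R9 = (0.7934 - 0.7859)²/1.3 = 0.00004257 W
    P_R10 = (0.00004934 - 0)²/5.1 = 0.0000000004773 W
  P_total = P_R1 + P_R2 + P_R3 + P_R4 + P_R5 + P_R6 + P_R7 + P_R8 + P_R9 + P_R10 = 0.07266 W

Final answers:
1. V_2 = 0.7934 V
2. I_R5 = 0.0003233 A
3. P_R7 = 0.002 W
4. P_total = 0.07266 W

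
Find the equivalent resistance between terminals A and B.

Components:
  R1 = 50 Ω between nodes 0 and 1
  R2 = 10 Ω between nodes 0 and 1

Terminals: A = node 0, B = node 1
Reduce the network between node 0 (A) and node 1 (B) by series/parallel combination:
  Rp1 = R1 ‖ R2 (parallel, both between nodes 0 and 1) = 1/(1/50 + 1/10) = 8.333 Ω
R_eq = 8.333 Ω

Final answer: 8.333 Ω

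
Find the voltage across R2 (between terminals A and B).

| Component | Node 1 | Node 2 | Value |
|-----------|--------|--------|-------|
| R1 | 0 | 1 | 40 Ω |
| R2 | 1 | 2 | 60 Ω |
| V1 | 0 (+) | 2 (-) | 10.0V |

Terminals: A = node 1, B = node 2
R1 and R2 are in series across V1 (node 0 → node 1 → node 2), and the output A–B is taken across R2, so this is a voltage divider.
Series current: I = V1/(R1 + R2) = 10/(40 + 60) = 10/100 = 0.1 A
V_R2 = I × R2 = V1 × R2/(R1 + R2) = 10 × 60/100 = 6 V

Final answer: 6 V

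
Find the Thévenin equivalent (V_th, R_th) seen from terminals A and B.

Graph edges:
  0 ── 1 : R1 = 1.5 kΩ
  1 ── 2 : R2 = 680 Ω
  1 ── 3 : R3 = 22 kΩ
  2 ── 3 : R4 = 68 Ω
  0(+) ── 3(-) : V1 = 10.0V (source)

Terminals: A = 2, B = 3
Step 1 — V_th is the open-circuit voltage V_A - V_B (nothing connected across the terminals).
Nodal analysis, taking node 3 as the 0 V reference.
Source V1 fixes V_0 = 10 V.
KCL at each unknown node (sum of currents leaving = 0; resistances in Ω):
  Node 1: (V_1 - 10)/1500 + (V_1 - V_2)/680 + (V_1 - 0)/22000 = 0
  Node 2: (V_2 - V_1)/680 + (V_2 - 0)/68 = 0
Collecting terms (coefficients in siemens):
  0.002183·V_1 - 0.001471·V_2 = 0.006667
  0.01618·V_2 - 0.001471·V_1 = 0
Determinant D = (0.002183)(0.01618) - (-0.001471)(-0.001471) = 0.00003315
V_1 = [(0.006667)(0.01618) - (-0.001471)(0)]/D = 3.254 V
V_2 = [(0.002183)(0) - (0.006667)(-0.001471)]/D = 0.2958 V
V_th = V_2 - V_3 = 0.2958 - 0 = 0.2958 V
Step 2 — R_th: zero the source — replace V1 by a short circuit (node 3 merges into node 0) — and find the resistance seen between A (node 2) and B (node 0).
Reduce the network between node 2 (A) and node 0 (B) by series/parallel combination:
  Rp1 = R1 ‖ R3 (parallel, both between nodes 0 and 1) = 1/(1/1500 + 1/22000) = 1404 Ω
  Rs1 = R2 + Rp1 (series, joined only at node 1) = 680 + 1404 = 2084 Ω
  Rp2 = R4 ‖ Rs1 (parallel, both between nodes 0 and 2) = 1/(1/68 + 1/2084) = 65.85 Ω
R_th = 65.85 Ω

Final answer: V_th = 0.2958 V, R_th = 65.85 Ω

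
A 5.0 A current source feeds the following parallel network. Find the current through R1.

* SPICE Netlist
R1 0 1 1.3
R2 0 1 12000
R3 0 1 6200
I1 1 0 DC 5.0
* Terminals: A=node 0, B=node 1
All resistors sit directly between nodes 0 and 1, so they are in parallel and share one voltage V; the full source current 5 A splits among them.
1/R_par = 1/1.3 + 1/12000 + 1/6200 = 0.7695 S  =>  R_par = 1.3 Ω
V = I × R_par = 5 × 1.3 = 6.498 V
I_R1 = V/R1 = 6.498/1.3 = 4.998 A

Final answer: 4.998 A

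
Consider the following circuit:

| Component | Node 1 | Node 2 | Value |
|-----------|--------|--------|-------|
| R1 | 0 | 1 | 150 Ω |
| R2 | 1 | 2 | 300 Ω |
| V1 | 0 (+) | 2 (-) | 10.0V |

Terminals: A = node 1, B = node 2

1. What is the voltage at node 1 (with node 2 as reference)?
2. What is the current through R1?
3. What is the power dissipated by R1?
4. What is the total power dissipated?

Nodal analysis, taking node 2 as the 0 V reference.
Source V1 fixes V_0 = 10 V.
KCL at each unknown node (sum of currents leaving = 0; resistances in Ω):
  Node 1: (V_1 - 10)/150 + (V_1 - 0)/300 = 0
Collecting terms: 0.01 × V_1 = 0.06667  =>  V_1 = 6.667 V
Part 1:
  Read off the nodal solution: V_1 = 6.667 V
Part 2:
  I_R1 = (V_0 - V_1)/R1 = (10 - 6.667)/150 = 0.02222 A
  Magnitude: I_R1 = 0.02222 A
Part 3:
  I_R1 = (V_0 - V_1)/R1 = (10 - 6.667)/150 = 0.02222 A
  P_R1 = I_R1² × R1 = (0.02222)² × 150 = 0.07407 W
Part 4:
  Power in each resistor, P = (ΔV)²/R:
    P_R1 = (10 - 6.667)²/150 = 0.07407 W
    P_R2 = (6.667 - 0)²/300 = 0.1481 W
  P_total = P_R1 + P_R2 = 0.2222 W

Final answers:
1. V_1 = 6.667 V
2. I_R1 = 0.02222 A
3. P_R1 = 0.07407 W
4. P_total = 0.2222 W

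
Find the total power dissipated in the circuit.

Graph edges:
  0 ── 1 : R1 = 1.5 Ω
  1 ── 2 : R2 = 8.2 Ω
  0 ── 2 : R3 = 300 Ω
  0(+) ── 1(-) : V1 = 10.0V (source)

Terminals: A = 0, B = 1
Nodal analysis, taking node 1 as the 0 V reference.
Source V1 fixes V_0 = 10 V.
KCL at each unknown node (sum of currents leaving = 0; resistances in Ω):
  Node 2: (V_2 - 0)/8.2 + (V_2 - 10)/300 = 0
Collecting terms: 0.1253 × V_2 = 0.03333  =>  V_2 = 0.2661 V
Power in each resistor, P = (ΔV)²/R:
  P_R1 = (10 - 0)²/1.5 = 66.67 W
  P_R2 = (0 - 0.2661)²/8.2 = 0.008633 W
  P_R3 = (10 - 0.2661)²/300 = 0.3158 W
P_total = P_R1 + P_R2 + P_R3 = 66.99 W

Final answer: 66.99 W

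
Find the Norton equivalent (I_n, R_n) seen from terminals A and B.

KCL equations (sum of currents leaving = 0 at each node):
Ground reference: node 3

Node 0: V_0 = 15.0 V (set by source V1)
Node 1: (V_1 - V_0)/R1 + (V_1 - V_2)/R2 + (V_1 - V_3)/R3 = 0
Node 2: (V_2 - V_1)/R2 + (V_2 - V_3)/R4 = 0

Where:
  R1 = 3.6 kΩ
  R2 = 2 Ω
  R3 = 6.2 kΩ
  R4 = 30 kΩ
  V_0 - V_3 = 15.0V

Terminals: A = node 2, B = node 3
Find the Thévenin equivalent first; then I_n = V_th/R_th and R_n = R_th.
Step 1 — V_th is the open-circuit voltage V_A - V_B (nothing connected across the terminals).
Nodal analysis, taking node 3 as the 0 V reference.
Source V1 fixes V_0 = 15 V.
KCL at each unknown node (sum of currents leaving = 0; resistances in Ω):
  Node 1: (V_1 - 15)/3600 + (V_1 - V_2)/2 + (V_1 - 0)/6200 = 0
  Node 2: (V_2 - V_1)/2 + (V_2 - 0)/30000 = 0
Collecting terms (coefficients in siemens):
  0.5004·V_1 - 0.5·V_2 = 0.004167
  0.5·V_2 - 0.5·V_1 = 0
Determinant D = (0.5004)(0.5) - (-0.5)(-0.5) = 0.0002362
V_1 = [(0.004167)(0.5) - (-0.5)(0)]/D = 8.82 V
V_2 = [(0.5004)(0) - (0.004167)(-0.5)]/D = 8.82 V
V_th = V_2 - V_3 = 8.82 - 0 = 8.82 V
Step 2 — R_th: zero the source — replace V1 by a short circuit (node 3 merges into node 0) — and find the resistance seen between A (node 2) and B (node 0).
Reduce the network between node 2 (A) and node 0 (B) by series/parallel combination:
  Rp1 = R1 ‖ R3 (parallel, both between nodes 0 and 1) = 1/(1/3600 + 1/6200) = 2278 Ω
  Rs1 = R2 + Rp1 (series, joined only at node 1) = 2 + 2278 = 2280 Ω
  Rp2 = R4 ‖ Rs1 (parallel, both between nodes 0 and 2) = 1/(1/30000 + 1/2280) = 2119 Ω
R_th = 2.119 kΩ
I_n = V_th/R_th = 8.82/2119 = 0.004163 A, and R_n = R_th = 2.119 kΩ

Final answer: I_n = 0.004163 A, R_n = 2.119 kΩ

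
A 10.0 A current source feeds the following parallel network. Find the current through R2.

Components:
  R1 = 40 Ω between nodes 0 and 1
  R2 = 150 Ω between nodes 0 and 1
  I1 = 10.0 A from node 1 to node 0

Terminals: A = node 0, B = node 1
All resistors sit directly between nodes 0 and 1, so they are in parallel and share one voltage V; the full source current 10 A splits among them.
1/R_par = 1/40 + 1/150 = 0.03167 S  =>  R_par = 31.58 Ω
V = I × R_par = 10 × 31.58 = 315.8 V
I_R2 = V/R2 = 315.8/150 = 2.105 A

Final answer: 2.105 A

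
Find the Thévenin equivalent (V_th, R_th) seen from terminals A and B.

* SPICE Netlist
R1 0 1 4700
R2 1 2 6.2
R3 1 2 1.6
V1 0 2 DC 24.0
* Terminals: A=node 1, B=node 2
Step 1 — V_th is the open-circuit voltage V_A - V_B (nothing connected across the terminals).
Nodal analysis, taking node 2 as the 0 V reference.
Source V1 fixes V_0 = 24 V.
KCL at each unknown node (sum of currents leaving = 0; resistances in Ω):
  Node 1: (V_1 - 24)/4700 + (V_1 - 0)/6.2 + (V_1 - 0)/1.6 = 0
Collecting terms: 0.7865 × V_1 = 0.005106  =>  V_1 = 0.006493 V
V_th = V_1 - V_2 = 0.006493 - 0 = 0.006493 V
Step 2 — R_th: zero the source — replace V1 by a short circuit (node 2 merges into node 0) — and find the resistance seen between A (node 1) and B (node 0).
Reduce the network between node 1 (A) and node 0 (B) by series/parallel combination:
  Rp1 = R1 ‖ R2 ‖ R3 (parallel, all between nodes 0 and 1) = 1/(1/4700 + 1/6.2 + 1/1.6) = 1.271 Ω
R_th = 1.271 Ω

Final answer: V_th = 0.006493 V, R_th = 1.271 Ω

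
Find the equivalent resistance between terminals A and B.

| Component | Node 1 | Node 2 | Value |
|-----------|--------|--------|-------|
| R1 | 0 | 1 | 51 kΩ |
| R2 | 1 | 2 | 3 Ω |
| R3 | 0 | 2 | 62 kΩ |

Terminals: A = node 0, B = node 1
Reduce the network between node 0 (A) and node 1 (B) by series/parallel combination:
  Rs1 = R3 + R2 (series, joined only at node 2) = 62000 + 3 = 62000 Ω
  Rp1 = R1 ‖ Rs1 (parallel, both between nodes 0 and 1) = 1/(1/51000 + 1/62000) = 27980 Ω
R_eq = 27.98 kΩ

Final answer: 27.98 kΩ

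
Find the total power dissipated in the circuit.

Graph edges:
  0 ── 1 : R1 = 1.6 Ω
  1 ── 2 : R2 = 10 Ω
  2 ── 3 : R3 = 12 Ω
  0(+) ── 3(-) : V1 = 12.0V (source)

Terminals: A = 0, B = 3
Nodal analysis, taking node 3 as the 0 V reference.
Source V1 fixes V_0 = 12 V.
KCL at each unknown node (sum of currents leaving = 0; resistances in Ω):
  Node 1: (V_1 - 12)/1.6 + (V_1 - V_2)/10 = 0
  Node 2: (V_2 - V_1)/10 + (V_2 - 0)/12 = 0
Collecting terms (coefficients in siemens):
  0.725·V_1 - 0.1·V_2 = 7.5
  0.1833·V_2 - 0.1·V_1 = 0
Determinant D = (0.725)(0.1833) - (-0.1)(-0.1) = 0.1229
V_1 = [(7.5)(0.1833) - (-0.1)(0)]/D = 11.19 V
V_2 = [(0.725)(0) - (7.5)(-0.1)]/D = 6.102 V
Power in each resistor, P = (ΔV)²/R:
  P_R1 = (12 - 11.19)²/1.6 = 0.4137 W
  P_R2 = (11.19 - 6.102)²/10 = 2.585 W
  P_R3 = (6.102 - 0)²/12 = 3.103 W
P_total = P_R1 + P_R2 + P_R3 = 6.102 W

Final answer: 6.102 W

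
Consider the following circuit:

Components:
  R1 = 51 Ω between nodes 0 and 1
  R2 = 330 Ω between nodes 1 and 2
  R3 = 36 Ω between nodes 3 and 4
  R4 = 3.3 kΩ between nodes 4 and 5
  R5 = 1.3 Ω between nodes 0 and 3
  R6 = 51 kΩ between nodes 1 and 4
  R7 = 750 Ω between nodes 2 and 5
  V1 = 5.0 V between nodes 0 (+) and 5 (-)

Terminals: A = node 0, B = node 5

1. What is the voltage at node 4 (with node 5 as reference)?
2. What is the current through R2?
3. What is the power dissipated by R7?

Nodal analysis, taking node 5 as the 0 V reference.
Source V1 fixes V_0 = 5 V.
KCL at each unknown node (sum of currents leaving = 0; resistances in Ω):
  Node 1: (V_1 - 5)/51 + (V_1 - V_2)/330 + (V_1 - V_4)/51000 = 0
  Node 2: (V_2 - V_1)/330 + (V_2 - 0)/750 = 0
  Node 3: (V_3 - V_4)/36 + (V_3 - 5)/1.3 = 0
  Node 4: (V_4 - V_3)/36 + (V_4 - 0)/3300 + (V_4 - V_1)/51000 = 0
Collecting terms (coefficients in siemens):
  0.02266·V_1 - 0.00303·V_2 - 0.00001961·V_4 = 0.09804
  0.004364·V_2 - 0.00303·V_1 = 0
  0.797·V_3 - 0.02778·V_4 = 3.846
  0.0281·V_4 - 0.00001961·V_1 - 0.02778·V_3 = 0
Solving these 4 simultaneous equations (Gaussian elimination) gives:
  V_1 = 4.775 V, V_2 = 3.316 V, V_3 = 4.998 V, V_4 = 4.944 V
Part 1:
  Read off the nodal solution: V_4 = 4.944 V
Part 2:
  I_R2 = (V_1 - V_2)/R2 = (4.775 - 3.316)/330 = 0.004421 A
  Magnitude: I_R2 = 0.004421 A
Part 3:
  I_R7 = (V_2 - V_5)/R7 = (3.316 - 0)/750 = 0.004421 A
  P_R7 = I_R7² × R7 = (0.004421)² × 750 = 0.01466 W

Final answers:
1. V_4 = 4.944 V
2. I_R2 = 0.004421 A
3. P_R7 = 0.01466 W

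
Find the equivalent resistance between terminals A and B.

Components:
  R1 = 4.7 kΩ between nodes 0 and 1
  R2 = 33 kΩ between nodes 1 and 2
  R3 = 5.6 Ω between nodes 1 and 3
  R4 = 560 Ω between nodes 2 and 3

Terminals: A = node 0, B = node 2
Reduce the network between node 0 (A) and node 2 (B) by series/parallel combination:
  Rs1 = R3 + R4 (series, joined only at node 3) = 5.6 + 560 = 565.6 Ω
  Rp1 = R2 ‖ Rs1 (parallel, both between nodes 1 and 2) = 1/(1/33000 + 1/565.6) = 556.1 Ω
  Rs2 = R1 + Rp1 (series, joined only at node 1) = 4700 + 556.1 = 5256 Ω
R_eq = 5.256 kΩ

Final answer: 5.256 kΩ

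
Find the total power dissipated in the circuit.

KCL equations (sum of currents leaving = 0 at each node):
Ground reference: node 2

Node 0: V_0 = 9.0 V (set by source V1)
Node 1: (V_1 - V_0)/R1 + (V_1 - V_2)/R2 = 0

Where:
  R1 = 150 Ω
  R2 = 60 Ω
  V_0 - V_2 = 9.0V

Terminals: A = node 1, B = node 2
Nodal analysis, taking node 2 as the 0 V reference.
Source V1 fixes V_0 = 9 V.
KCL at each unknown node (sum of currents leaving = 0; resistances in Ω):
  Node 1: (V_1 - 9)/150 + (V_1 - 0)/60 = 0
Collecting terms: 0.02333 × V_1 = 0.06  =>  V_1 = 2.571 V
Power in each resistor, P = (ΔV)²/R:
  P_R1 = (9 - 2.571)²/150 = 0.2755 W
  P_R2 = (2.571 - 0)²/60 = 0.1102 W
P_total = P_R1 + P_R2 = 0.3857 W

Final answer: 0.3857 W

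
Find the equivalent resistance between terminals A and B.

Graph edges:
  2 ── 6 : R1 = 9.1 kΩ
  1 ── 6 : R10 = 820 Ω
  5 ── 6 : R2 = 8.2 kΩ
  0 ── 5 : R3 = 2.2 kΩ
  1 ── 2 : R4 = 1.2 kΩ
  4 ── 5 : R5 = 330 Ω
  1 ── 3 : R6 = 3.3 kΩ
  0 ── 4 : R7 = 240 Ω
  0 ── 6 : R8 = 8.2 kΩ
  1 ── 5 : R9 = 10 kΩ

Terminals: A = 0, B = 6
Reduce the network between node 0 (A) and node 6 (B) by series/parallel combination:
  Rs1 = R4 + R1 (series, joined only at node 2) = 1200 + 9100 = 10300 Ω
  Rp1 = R10 ‖ Rs1 (parallel, both between nodes 1 and 6) = 1/(1/820 + 1/10300) = 759.5 Ω
  R6 touches the rest of the network only at node 1 (its other end, node 3, goes nowhere), so no current can flow through it — remove it.
  Rs2 = R9 + Rp1 (series, joined only at node 1) = 10000 + 759.5 = 10760 Ω
  Rp2 = R2 ‖ Rs2 (parallel, both between nodes 5 and 6) = 1/(1/8200 + 1/10760) = 4653 Ω
  Rs3 = R7 + R5 (series, joined only at node 4) = 240 + 330 = 570 Ω
  Rp3 = R3 ‖ Rs3 (parallel, both between nodes 0 and 5) = 1/(1/2200 + 1/570) = 452.7 Ω
  Rs4 = Rp2 + Rp3 (series, joined only at node 5) = 4653 + 452.7 = 5106 Ω
  Rp4 = R8 ‖ Rs4 (parallel, both between nodes 0 and 6) = 1/(1/8200 + 1/5106) = 3147 Ω
R_eq = 3.147 kΩ

Final answer: 3.147 kΩ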